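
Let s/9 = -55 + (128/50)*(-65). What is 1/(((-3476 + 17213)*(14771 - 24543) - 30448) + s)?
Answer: -5/671352023 ≈ -7.4477e-9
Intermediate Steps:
s = -9963/5 (s = 9*(-55 + (128/50)*(-65)) = 9*(-55 + (128*(1/50))*(-65)) = 9*(-55 + (64/25)*(-65)) = 9*(-55 - 832/5) = 9*(-1107/5) = -9963/5 ≈ -1992.6)
1/(((-3476 + 17213)*(14771 - 24543) - 30448) + s) = 1/(((-3476 + 17213)*(14771 - 24543) - 30448) - 9963/5) = 1/((13737*(-9772) - 30448) - 9963/5) = 1/((-134237964 - 30448) - 9963/5) = 1/(-134268412 - 9963/5) = 1/(-671352023/5) = -5/671352023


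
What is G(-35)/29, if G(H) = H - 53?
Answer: -88/29 ≈ -3.0345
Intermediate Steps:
G(H) = -53 + H
G(-35)/29 = (-53 - 35)/29 = -88*1/29 = -88/29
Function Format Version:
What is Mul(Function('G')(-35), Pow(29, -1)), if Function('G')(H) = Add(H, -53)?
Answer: Rational(-88, 29) ≈ -3.0345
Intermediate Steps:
Function('G')(H) = Add(-53, H)
Mul(Function('G')(-35), Pow(29, -1)) = Mul(Add(-53, -35), Pow(29, -1)) = Mul(-88, Rational(1, 29)) = Rational(-88, 29)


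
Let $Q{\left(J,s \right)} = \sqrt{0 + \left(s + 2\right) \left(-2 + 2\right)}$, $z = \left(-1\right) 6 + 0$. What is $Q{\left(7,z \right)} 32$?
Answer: $0$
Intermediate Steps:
$z = -6$ ($z = -6 + 0 = -6$)
$Q{\left(J,s \right)} = 0$ ($Q{\left(J,s \right)} = \sqrt{0 + \left(2 + s\right) 0} = \sqrt{0 + 0} = \sqrt{0} = 0$)
$Q{\left(7,z \right)} 32 = 0 \cdot 32 = 0$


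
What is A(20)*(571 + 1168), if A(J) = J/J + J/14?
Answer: 29563/7 ≈ 4223.3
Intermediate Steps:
A(J) = 1 + J/14 (A(J) = 1 + J*(1/14) = 1 + J/14)
A(20)*(571 + 1168) = (1 + (1/14)*20)*(571 + 1168) = (1 + 10/7)*1739 = (17/7)*1739 = 29563/7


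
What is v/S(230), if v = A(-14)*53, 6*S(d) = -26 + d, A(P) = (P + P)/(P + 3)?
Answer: 742/187 ≈ 3.9679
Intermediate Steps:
A(P) = 2*P/(3 + P) (A(P) = (2*P)/(3 + P) = 2*P/(3 + P))
S(d) = -13/3 + d/6 (S(d) = (-26 + d)/6 = -13/3 + d/6)
v = 1484/11 (v = (2*(-14)/(3 - 14))*53 = (2*(-14)/(-11))*53 = (2*(-14)*(-1/11))*53 = (28/11)*53 = 1484/11 ≈ 134.91)
v/S(230) = 1484/(11*(-13/3 + (1/6)*230)) = 1484/(11*(-13/3 + 115/3)) = (1484/11)/34 = (1484/11)*(1/34) = 742/187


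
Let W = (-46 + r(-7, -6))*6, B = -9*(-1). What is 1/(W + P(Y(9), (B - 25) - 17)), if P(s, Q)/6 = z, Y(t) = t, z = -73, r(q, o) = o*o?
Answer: -1/498 ≈ -0.0020080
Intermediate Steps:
r(q, o) = o**2
B = 9
W = -60 (W = (-46 + (-6)**2)*6 = (-46 + 36)*6 = -10*6 = -60)
P(s, Q) = -438 (P(s, Q) = 6*(-73) = -438)
1/(W + P(Y(9), (B - 25) - 17)) = 1/(-60 - 438) = 1/(-498) = -1/498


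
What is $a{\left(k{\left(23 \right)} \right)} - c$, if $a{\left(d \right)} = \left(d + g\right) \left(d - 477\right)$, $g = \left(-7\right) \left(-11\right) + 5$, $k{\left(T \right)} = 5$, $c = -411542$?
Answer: $370478$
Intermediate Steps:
$g = 82$ ($g = 77 + 5 = 82$)
$a{\left(d \right)} = \left(-477 + d\right) \left(82 + d\right)$ ($a{\left(d \right)} = \left(d + 82\right) \left(d - 477\right) = \left(82 + d\right) \left(-477 + d\right) = \left(-477 + d\right) \left(82 + d\right)$)
$a{\left(k{\left(23 \right)} \right)} - c = \left(-39114 + 5^{2} - 1975\right) - -411542 = \left(-39114 + 25 - 1975\right) + 411542 = -41064 + 411542 = 370478$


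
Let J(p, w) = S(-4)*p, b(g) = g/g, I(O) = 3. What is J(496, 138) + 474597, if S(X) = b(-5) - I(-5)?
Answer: 473605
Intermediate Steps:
b(g) = 1
S(X) = -2 (S(X) = 1 - 1*3 = 1 - 3 = -2)
J(p, w) = -2*p
J(496, 138) + 474597 = -2*496 + 474597 = -992 + 474597 = 473605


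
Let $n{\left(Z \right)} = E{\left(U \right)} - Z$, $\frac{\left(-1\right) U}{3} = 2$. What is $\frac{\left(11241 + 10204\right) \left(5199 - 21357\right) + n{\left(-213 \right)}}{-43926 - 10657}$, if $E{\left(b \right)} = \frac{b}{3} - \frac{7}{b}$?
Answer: $\frac{2079048587}{327498} \approx 6348.3$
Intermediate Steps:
$U = -6$ ($U = \left(-3\right) 2 = -6$)
$E{\left(b \right)} = - \frac{7}{b} + \frac{b}{3}$ ($E{\left(b \right)} = b \frac{1}{3} - \frac{7}{b} = \frac{b}{3} - \frac{7}{b} = - \frac{7}{b} + \frac{b}{3}$)
$n{\left(Z \right)} = - \frac{5}{6} - Z$ ($n{\left(Z \right)} = \left(- \frac{7}{-6} + \frac{1}{3} \left(-6\right)\right) - Z = \left(\left(-7\right) \left(- \frac{1}{6}\right) - 2\right) - Z = \left(\frac{7}{6} - 2\right) - Z = - \frac{5}{6} - Z$)
$\frac{\left(11241 + 10204\right) \left(5199 - 21357\right) + n{\left(-213 \right)}}{-43926 - 10657} = \frac{\left(11241 + 10204\right) \left(5199 - 21357\right) - - \frac{1273}{6}}{-43926 - 10657} = \frac{21445 \left(-16158\right) + \left(- \frac{5}{6} + 213\right)}{-54583} = \left(-346508310 + \frac{1273}{6}\right) \left(- \frac{1}{54583}\right) = \left(- \frac{2079048587}{6}\right) \left(- \frac{1}{54583}\right) = \frac{2079048587}{327498}$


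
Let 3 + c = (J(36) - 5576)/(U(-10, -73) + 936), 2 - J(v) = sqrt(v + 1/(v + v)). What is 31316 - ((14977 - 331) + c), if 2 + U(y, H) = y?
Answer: 2568571/154 + sqrt(5186)/11088 ≈ 16679.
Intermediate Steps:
J(v) = 2 - sqrt(v + 1/(2*v)) (J(v) = 2 - sqrt(v + 1/(v + v)) = 2 - sqrt(v + 1/(2*v)))
U(y, H) = -2 + y
c = -1391/154 - sqrt(5186)/11088 (c = -3 + ((2 - sqrt(2/36 + 4*36)/2) - 5576)/((-2 - 10) + 936) = -3 + ((2 - sqrt(2*(1/36) + 144)/2) - 5576)/(-12 + 936) = -3 + ((2 - sqrt(1/18 + 144)/2) - 5576)/924 = -3 + ((2 - sqrt(5186)/12) - 5576)*(1/924) = -3 + (-5574 - sqrt(5186)/12)*(1/924) = -3 + (-929/154 - sqrt(5186)/11088) = -1391/154 - sqrt(5186)/11088 ≈ -9.0390)
31316 - ((14977 - 331) + c) = 31316 - ((14977 - 331) + (-1391/154 - sqrt(5186)/11088)) = 31316 - (14646 + (-1391/154 - sqrt(5186)/11088)) = 31316 - (2254093/154 - sqrt(5186)/11088) = 31316 + (-2254093/154 + sqrt(5186)/11088) = 2568571/154 + sqrt(5186)/11088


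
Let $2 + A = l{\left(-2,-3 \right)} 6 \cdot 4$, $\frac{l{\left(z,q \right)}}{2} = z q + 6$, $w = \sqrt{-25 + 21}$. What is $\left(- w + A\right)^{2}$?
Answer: $329472 - 2296 i \approx 3.2947 \cdot 10^{5} - 2296.0 i$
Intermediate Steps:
$w = 2 i$ ($w = \sqrt{-4} = 2 i \approx 2.0 i$)
$l{\left(z,q \right)} = 12 + 2 q z$ ($l{\left(z,q \right)} = 2 \left(z q + 6\right) = 2 \left(q z + 6\right) = 2 \left(6 + q z\right) = 12 + 2 q z$)
$A = 574$ ($A = -2 + \left(12 + 2 \left(-3\right) \left(-2\right)\right) 6 \cdot 4 = -2 + \left(12 + 12\right) 6 \cdot 4 = -2 + 24 \cdot 6 \cdot 4 = -2 + 144 \cdot 4 = -2 + 576 = 574$)
$\left(- w + A\right)^{2} = \left(- 2 i + 574\right)^{2} = \left(574 - 2 i\right)^{2}$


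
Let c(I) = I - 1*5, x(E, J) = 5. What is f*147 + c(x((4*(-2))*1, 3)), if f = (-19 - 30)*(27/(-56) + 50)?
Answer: -2853417/8 ≈ -3.5668e+5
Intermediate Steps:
c(I) = -5 + I (c(I) = I - 5 = -5 + I)
f = -19411/8 (f = -49*(27*(-1/56) + 50) = -49*(-27/56 + 50) = -49*2773/56 = -19411/8 ≈ -2426.4)
f*147 + c(x((4*(-2))*1, 3)) = -19411/8*147 + (-5 + 5) = -2853417/8 + 0 = -2853417/8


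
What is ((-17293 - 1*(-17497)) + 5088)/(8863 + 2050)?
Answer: 756/1559 ≈ 0.48493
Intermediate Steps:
((-17293 - 1*(-17497)) + 5088)/(8863 + 2050) = ((-17293 + 17497) + 5088)/10913 = (204 + 5088)*(1/10913) = 5292*(1/10913) = 756/1559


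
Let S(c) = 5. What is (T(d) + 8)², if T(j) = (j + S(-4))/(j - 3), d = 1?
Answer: 25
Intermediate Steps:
T(j) = (5 + j)/(-3 + j) (T(j) = (j + 5)/(j - 3) = (5 + j)/(-3 + j))
(T(d) + 8)² = ((5 + 1)/(-3 + 1) + 8)² = (6/(-2) + 8)² = (-½*6 + 8)² = (-3 + 8)² = 5² = 25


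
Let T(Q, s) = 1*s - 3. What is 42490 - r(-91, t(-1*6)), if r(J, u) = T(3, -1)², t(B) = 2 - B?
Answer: 42474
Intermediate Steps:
T(Q, s) = -3 + s (T(Q, s) = s - 3 = -3 + s)
r(J, u) = 16 (r(J, u) = (-3 - 1)² = (-4)² = 16)
42490 - r(-91, t(-1*6)) = 42490 - 1*16 = 42490 - 16 = 42474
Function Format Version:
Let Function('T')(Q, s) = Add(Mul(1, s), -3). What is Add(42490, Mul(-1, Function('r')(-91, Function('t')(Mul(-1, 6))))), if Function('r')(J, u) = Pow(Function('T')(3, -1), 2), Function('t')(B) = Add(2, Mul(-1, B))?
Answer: 42474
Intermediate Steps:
Function('T')(Q, s) = Add(-3, s) (Function('T')(Q, s) = Add(s, -3) = Add(-3, s))
Function('r')(J, u) = 16 (Function('r')(J, u) = Pow(Add(-3, -1), 2) = Pow(-4, 2) = 16)
Add(42490, Mul(-1, Function('r')(-91, Function('t')(Mul(-1, 6))))) = Add(42490, Mul(-1, 16)) = Add(42490, -16) = 42474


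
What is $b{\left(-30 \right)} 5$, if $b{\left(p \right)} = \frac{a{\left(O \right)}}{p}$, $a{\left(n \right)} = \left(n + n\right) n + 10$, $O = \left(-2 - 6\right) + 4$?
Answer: $-7$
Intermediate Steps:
$O = -4$ ($O = -8 + 4 = -4$)
$a{\left(n \right)} = 10 + 2 n^{2}$ ($a{\left(n \right)} = 2 n n + 10 = 2 n^{2} + 10 = 10 + 2 n^{2}$)
$b{\left(p \right)} = \frac{42}{p}$ ($b{\left(p \right)} = \frac{10 + 2 \left(-4\right)^{2}}{p} = \frac{10 + 2 \cdot 16}{p} = \frac{10 + 32}{p} = \frac{42}{p}$)
$b{\left(-30 \right)} 5 = \frac{42}{-30} \cdot 5 = 42 \left(- \frac{1}{30}\right) 5 = \left(- \frac{7}{5}\right) 5 = -7$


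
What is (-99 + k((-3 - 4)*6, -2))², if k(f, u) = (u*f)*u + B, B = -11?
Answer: 77284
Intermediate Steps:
k(f, u) = -11 + f*u² (k(f, u) = (u*f)*u - 11 = (f*u)*u - 11 = f*u² - 11 = -11 + f*u²)
(-99 + k((-3 - 4)*6, -2))² = (-99 + (-11 + ((-3 - 4)*6)*(-2)²))² = (-99 + (-11 - 7*6*4))² = (-99 + (-11 - 42*4))² = (-99 + (-11 - 168))² = (-99 - 179)² = (-278)² = 77284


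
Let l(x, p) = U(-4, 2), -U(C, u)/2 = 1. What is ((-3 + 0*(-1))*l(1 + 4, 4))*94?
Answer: 564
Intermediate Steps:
U(C, u) = -2 (U(C, u) = -2*1 = -2)
l(x, p) = -2
((-3 + 0*(-1))*l(1 + 4, 4))*94 = ((-3 + 0*(-1))*(-2))*94 = ((-3 + 0)*(-2))*94 = -3*(-2)*94 = 6*94 = 564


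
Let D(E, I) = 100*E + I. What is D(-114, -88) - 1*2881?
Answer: -14369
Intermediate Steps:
D(E, I) = I + 100*E
D(-114, -88) - 1*2881 = (-88 + 100*(-114)) - 1*2881 = (-88 - 11400) - 2881 = -11488 - 2881 = -14369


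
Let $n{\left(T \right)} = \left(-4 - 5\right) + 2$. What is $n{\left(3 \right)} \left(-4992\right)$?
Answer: $34944$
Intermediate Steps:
$n{\left(T \right)} = -7$ ($n{\left(T \right)} = -9 + 2 = -7$)
$n{\left(3 \right)} \left(-4992\right) = \left(-7\right) \left(-4992\right) = 34944$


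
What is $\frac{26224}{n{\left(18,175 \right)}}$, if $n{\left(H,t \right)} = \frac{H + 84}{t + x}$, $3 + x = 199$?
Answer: $\frac{4864552}{51} \approx 95383.0$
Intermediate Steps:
$x = 196$ ($x = -3 + 199 = 196$)
$n{\left(H,t \right)} = \frac{84 + H}{196 + t}$ ($n{\left(H,t \right)} = \frac{H + 84}{t + 196} = \frac{84 + H}{196 + t}$)
$\frac{26224}{n{\left(18,175 \right)}} = \frac{26224}{\frac{1}{196 + 175} \left(84 + 18\right)} = \frac{26224}{\frac{1}{371} \cdot 102} = \frac{26224}{\frac{102}{371}} = 26224 \cdot \frac{371}{102} = \frac{4864552}{51}$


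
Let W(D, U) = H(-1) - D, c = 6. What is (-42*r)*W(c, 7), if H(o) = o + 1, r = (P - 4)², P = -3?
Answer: 12348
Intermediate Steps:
r = 49 (r = (-3 - 4)² = (-7)² = 49)
H(o) = 1 + o
W(D, U) = -D (W(D, U) = (1 - 1) - D = 0 - D = -D)
(-42*r)*W(c, 7) = (-42*49)*(-1*6) = -2058*(-6) = 12348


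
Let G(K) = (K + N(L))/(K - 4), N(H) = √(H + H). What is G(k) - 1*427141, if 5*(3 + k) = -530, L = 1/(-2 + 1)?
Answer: -48266824/113 - I*√2/113 ≈ -4.2714e+5 - 0.012515*I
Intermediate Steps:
L = -1 (L = 1/(-1) = -1)
N(H) = √2*√H (N(H) = √(2*H) = √2*√H)
k = -109 (k = -3 + (⅕)*(-530) = -3 - 106 = -109)
G(K) = (K + I*√2)/(-4 + K) (G(K) = (K + √2*√(-1))/(K - 4) = (K + √2*I)/(-4 + K) = (K + I*√2)/(-4 + K))
G(k) - 1*427141 = (-109 + I*√2)/(-4 - 109) - 1*427141 = (-109 + I*√2)/(-113) - 427141 = -(-109 + I*√2)/113 - 427141 = (109/113 - I*√2/113) - 427141 = -48266824/113 - I*√2/113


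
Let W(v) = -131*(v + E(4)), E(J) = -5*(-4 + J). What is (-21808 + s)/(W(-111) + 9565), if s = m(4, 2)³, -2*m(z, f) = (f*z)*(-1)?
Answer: -10872/12053 ≈ -0.90202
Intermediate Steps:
E(J) = 20 - 5*J
m(z, f) = f*z/2 (m(z, f) = -f*z*(-1)/2 = -(-1)*f*z/2 = f*z/2)
W(v) = -131*v (W(v) = -131*(v + (20 - 5*4)) = -131*(v + (20 - 20)) = -131*(v + 0) = -131*v)
s = 64 (s = ((½)*2*4)³ = 4³ = 64)
(-21808 + s)/(W(-111) + 9565) = (-21808 + 64)/(-131*(-111) + 9565) = -21744/(14541 + 9565) = -21744/24106 = -21744*1/24106 = -10872/12053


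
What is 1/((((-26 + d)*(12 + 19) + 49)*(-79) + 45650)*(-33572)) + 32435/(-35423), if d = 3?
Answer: -106828390624343/116669711109336 ≈ -0.91565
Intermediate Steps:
1/((((-26 + d)*(12 + 19) + 49)*(-79) + 45650)*(-33572)) + 32435/(-35423) = 1/((((-26 + 3)*(12 + 19) + 49)*(-79) + 45650)*(-33572)) + 32435/(-35423) = -1/33572/((-23*31 + 49)*(-79) + 45650) + 32435*(-1/35423) = -1/33572/((-713 + 49)*(-79) + 45650) - 32435/35423 = -1/33572/(-664*(-79) + 45650) - 32435/35423 = -1/33572/(52456 + 45650) - 32435/35423 = -1/33572/98106 - 32435/35423 = (1/98106)*(-1/33572) - 32435/35423 = -1/3293614632 - 32435/35423 = -106828390624343/116669711109336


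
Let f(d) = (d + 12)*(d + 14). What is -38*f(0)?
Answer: -6384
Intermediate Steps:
f(d) = (12 + d)*(14 + d)
-38*f(0) = -38*(168 + 0² + 26*0) = -38*(168 + 0 + 0) = -38*168 = -6384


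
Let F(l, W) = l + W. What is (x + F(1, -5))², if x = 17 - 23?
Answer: 100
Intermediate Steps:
F(l, W) = W + l
x = -6
(x + F(1, -5))² = (-6 + (-5 + 1))² = (-6 - 4)² = (-10)² = 100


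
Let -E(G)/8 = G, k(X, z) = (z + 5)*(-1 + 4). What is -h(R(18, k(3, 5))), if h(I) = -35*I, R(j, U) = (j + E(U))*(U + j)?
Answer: -372960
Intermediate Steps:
k(X, z) = 15 + 3*z (k(X, z) = (5 + z)*3 = 15 + 3*z)
E(G) = -8*G
R(j, U) = (U + j)*(j - 8*U) (R(j, U) = (j - 8*U)*(U + j) = (U + j)*(j - 8*U))
-h(R(18, k(3, 5))) = -(-35)*(18**2 - 8*(15 + 3*5)**2 - 7*(15 + 3*5)*18) = -(-35)*(324 - 8*(15 + 15)**2 - 7*(15 + 15)*18) = -(-35)*(324 - 8*30**2 - 7*30*18) = -(-35)*(324 - 8*900 - 3780) = -(-35)*(324 - 7200 - 3780) = -(-35)*(-10656) = -1*372960 = -372960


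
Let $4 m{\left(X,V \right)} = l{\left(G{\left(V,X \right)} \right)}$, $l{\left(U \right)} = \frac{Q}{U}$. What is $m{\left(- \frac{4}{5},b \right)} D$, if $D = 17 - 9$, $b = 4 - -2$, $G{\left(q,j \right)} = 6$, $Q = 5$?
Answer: $\frac{5}{3} \approx 1.6667$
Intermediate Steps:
$b = 6$ ($b = 4 + 2 = 6$)
$D = 8$
$l{\left(U \right)} = \frac{5}{U}$
$m{\left(X,V \right)} = \frac{5}{24}$ ($m{\left(X,V \right)} = \frac{5 \cdot \frac{1}{6}}{4} = \frac{1}{4} \cdot \frac{5}{6} = \frac{5}{24}$)
$m{\left(- \frac{4}{5},b \right)} D = \frac{5}{24} \cdot 8 = \frac{5}{3}$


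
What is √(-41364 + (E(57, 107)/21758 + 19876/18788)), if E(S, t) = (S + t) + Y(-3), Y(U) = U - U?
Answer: I*√892575673714182381/4645333 ≈ 203.38*I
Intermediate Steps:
Y(U) = 0
E(S, t) = S + t (E(S, t) = (S + t) + 0 = S + t)
√(-41364 + (E(57, 107)/21758 + 19876/18788)) = √(-41364 + ((57 + 107)/21758 + 19876/18788)) = √(-41364 + (164*(1/21758) + 19876*(1/18788))) = √(-41364 + (82/10879 + 4969/4697)) = √(-41364 + 4949355/4645333) = √(-192144604857/4645333) = I*√892575673714182381/4645333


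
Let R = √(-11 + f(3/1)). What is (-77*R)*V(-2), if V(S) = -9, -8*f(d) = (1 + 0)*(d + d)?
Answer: 693*I*√47/2 ≈ 2375.5*I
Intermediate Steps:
f(d) = -d/4 (f(d) = -(1 + 0)*(d + d)/8 = -2*d/8 = -d/4)
R = I*√47/2 (R = √(-11 - 3/(4*1)) = √(-11 - 3/4) = √(-11 - ¼*3) = √(-11 - ¾) = √(-47/4) = I*√47/2 ≈ 3.4278*I)
(-77*R)*V(-2) = -77*I*√47/2*(-9) = 693*I*√47/2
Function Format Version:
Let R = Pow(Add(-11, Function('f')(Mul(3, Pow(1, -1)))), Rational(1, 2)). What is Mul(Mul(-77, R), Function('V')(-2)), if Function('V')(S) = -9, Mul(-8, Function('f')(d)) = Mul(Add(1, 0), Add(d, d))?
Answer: Mul(Rational(693, 2), I, Pow(47, Rational(1, 2))) ≈ Mul(2375.5, I)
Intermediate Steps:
Function('f')(d) = Mul(Rational(-1, 4), d) (Function('f')(d) = Mul(Rational(-1, 8), Mul(Add(1, 0), Add(d, d))) = Mul(Rational(-1, 8), Mul(1, Mul(2, d))) = Mul(Rational(-1, 8), Mul(2, d)) = Mul(Rational(-1, 4), d))
R = Mul(Rational(1, 2), I, Pow(47, Rational(1, 2))) (R = Pow(Add(-11, Mul(Rational(-1, 4), Mul(3, Pow(1, -1)))), Rational(1, 2)) = Pow(Add(-11, Mul(Rational(-1, 4), Mul(3, 1))), Rational(1, 2)) = Pow(Add(-11, Mul(Rational(-1, 4), 3)), Rational(1, 2)) = Pow(Add(-11, Rational(-3, 4)), Rational(1, 2)) = Pow(Rational(-47, 4), Rational(1, 2)) = Mul(Rational(1, 2), I, Pow(47, Rational(1, 2))) ≈ Mul(3.4278, I))
Mul(Mul(-77, R), Function('V')(-2)) = Mul(Mul(-77, Mul(Rational(1, 2), I, Pow(47, Rational(1, 2)))), -9) = Mul(Mul(Rational(-77, 2), I, Pow(47, Rational(1, 2))), -9) = Mul(Rational(693, 2), I, Pow(47, Rational(1, 2)))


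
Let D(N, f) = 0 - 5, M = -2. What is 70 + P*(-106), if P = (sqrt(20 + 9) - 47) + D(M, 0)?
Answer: 5582 - 106*sqrt(29) ≈ 5011.2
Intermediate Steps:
D(N, f) = -5
P = -52 + sqrt(29) (P = (sqrt(20 + 9) - 47) - 5 = (sqrt(29) - 47) - 5 = (-47 + sqrt(29)) - 5 = -52 + sqrt(29) ≈ -46.615)
70 + P*(-106) = 70 + (-52 + sqrt(29))*(-106) = 70 + (5512 - 106*sqrt(29)) = 5582 - 106*sqrt(29)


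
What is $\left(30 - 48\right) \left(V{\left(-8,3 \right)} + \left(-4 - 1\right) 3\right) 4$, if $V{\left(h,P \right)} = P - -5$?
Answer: $504$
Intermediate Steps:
$V{\left(h,P \right)} = 5 + P$ ($V{\left(h,P \right)} = P + 5 = 5 + P$)
$\left(30 - 48\right) \left(V{\left(-8,3 \right)} + \left(-4 - 1\right) 3\right) 4 = \left(30 - 48\right) \left(\left(5 + 3\right) + \left(-4 - 1\right) 3\right) 4 = - 18 \left(8 - 15\right) 4 = \left(-18\right) \left(-7\right) 4 = 126 \cdot 4 = 504$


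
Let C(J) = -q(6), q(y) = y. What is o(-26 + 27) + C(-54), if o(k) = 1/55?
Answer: -329/55 ≈ -5.9818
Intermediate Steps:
o(k) = 1/55
C(J) = -6 (C(J) = -1*6 = -6)
o(-26 + 27) + C(-54) = 1/55 - 6 = -329/55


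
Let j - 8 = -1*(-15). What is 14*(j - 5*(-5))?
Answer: 672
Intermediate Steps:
j = 23 (j = 8 - 1*(-15) = 8 + 15 = 23)
14*(j - 5*(-5)) = 14*(23 - 5*(-5)) = 14*(23 + 25) = 14*48 = 672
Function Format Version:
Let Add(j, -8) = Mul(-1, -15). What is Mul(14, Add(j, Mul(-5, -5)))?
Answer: 672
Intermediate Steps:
j = 23 (j = Add(8, Mul(-1, -15)) = Add(8, 15) = 23)
Mul(14, Add(j, Mul(-5, -5))) = Mul(14, Add(23, Mul(-5, -5))) = Mul(14, Add(23, 25)) = Mul(14, 48) = 672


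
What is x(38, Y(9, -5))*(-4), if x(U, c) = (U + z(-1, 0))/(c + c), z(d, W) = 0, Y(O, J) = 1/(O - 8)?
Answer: -76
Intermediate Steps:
Y(O, J) = 1/(-8 + O)
x(U, c) = U/(2*c) (x(U, c) = (U + 0)/(c + c) = U/((2*c)) = U*(1/(2*c)) = U/(2*c))
x(38, Y(9, -5))*(-4) = ((½)*38/1/(-8 + 9))*(-4) = ((½)*38/1/1)*(-4) = ((½)*38/1)*(-4) = ((½)*38*1)*(-4) = 19*(-4) = -76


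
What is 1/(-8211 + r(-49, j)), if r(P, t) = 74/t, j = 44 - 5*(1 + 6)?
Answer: -9/73825 ≈ -0.00012191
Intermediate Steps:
j = 9 (j = 44 - 5*7 = 44 - 35 = 9)
1/(-8211 + r(-49, j)) = 1/(-8211 + 74/9) = 1/(-73825/9) = -9/73825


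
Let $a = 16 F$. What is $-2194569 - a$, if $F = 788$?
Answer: $-2207177$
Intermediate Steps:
$a = 12608$ ($a = 16 \cdot 788 = 12608$)
$-2194569 - a = -2194569 - 12608 = -2207177$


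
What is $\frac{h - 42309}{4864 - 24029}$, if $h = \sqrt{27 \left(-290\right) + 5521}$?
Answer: $\frac{42309}{19165} - \frac{i \sqrt{2309}}{19165} \approx 2.2076 - 0.0025073 i$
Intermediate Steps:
$h = i \sqrt{2309}$ ($h = \sqrt{-7830 + 5521} = \sqrt{-2309} = i \sqrt{2309} \approx 48.052 i$)
$\frac{h - 42309}{4864 - 24029} = \frac{i \sqrt{2309} - 42309}{4864 - 24029} = \frac{-42309 + i \sqrt{2309}}{-19165} = \left(-42309 + i \sqrt{2309}\right) \left(- \frac{1}{19165}\right) = \frac{42309}{19165} - \frac{i \sqrt{2309}}{19165}$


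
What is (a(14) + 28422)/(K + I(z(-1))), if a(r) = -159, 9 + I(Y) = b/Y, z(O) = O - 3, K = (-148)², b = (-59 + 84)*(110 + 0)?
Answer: 56526/42415 ≈ 1.3327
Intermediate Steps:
b = 2750 (b = 25*110 = 2750)
K = 21904
z(O) = -3 + O
I(Y) = -9 + 2750/Y
(a(14) + 28422)/(K + I(z(-1))) = (-159 + 28422)/(21904 + (-9 + 2750/(-3 - 1))) = 28263/(21904 + (-9 + 2750/(-4))) = 28263/(21904 + (-9 + 2750*(-¼))) = 28263/(21904 + (-9 - 1375/2)) = 28263/(21904 - 1393/2) = 28263/(42415/2) = 28263*(2/42415) = 56526/42415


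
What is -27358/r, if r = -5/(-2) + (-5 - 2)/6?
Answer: -41037/2 ≈ -20519.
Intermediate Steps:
r = 4/3 (r = -5*(-½) - 7*⅙ = 5/2 - 7/6 = 4/3 ≈ 1.3333)
-27358/r = -27358/4/3 = -27358*¾ = -41037/2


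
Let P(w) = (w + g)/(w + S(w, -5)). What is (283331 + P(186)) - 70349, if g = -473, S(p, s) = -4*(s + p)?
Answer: 114584603/538 ≈ 2.1298e+5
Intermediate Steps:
S(p, s) = -4*p - 4*s (S(p, s) = -4*(p + s) = -4*p - 4*s)
P(w) = (-473 + w)/(20 - 3*w) (P(w) = (w - 473)/(w + (-4*w - 4*(-5))) = (-473 + w)/(w + (-4*w + 20)) = (-473 + w)/(w + (20 - 4*w)) = (-473 + w)/(20 - 3*w))
(283331 + P(186)) - 70349 = (283331 + (473 - 1*186)/(-20 + 3*186)) - 70349 = (283331 + (473 - 186)/(-20 + 558)) - 70349 = (283331 + 287/538) - 70349 = 152432365/538 - 70349 = 114584603/538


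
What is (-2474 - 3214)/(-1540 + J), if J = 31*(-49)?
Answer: 5688/3059 ≈ 1.8594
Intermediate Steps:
J = -1519
(-2474 - 3214)/(-1540 + J) = (-2474 - 3214)/(-1540 - 1519) = -5688/(-3059) = -5688*(-1/3059) = 5688/3059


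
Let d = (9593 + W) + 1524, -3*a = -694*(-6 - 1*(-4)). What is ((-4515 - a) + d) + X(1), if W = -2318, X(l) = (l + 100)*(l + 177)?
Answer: 68174/3 ≈ 22725.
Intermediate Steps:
X(l) = (100 + l)*(177 + l)
a = -1388/3 (a = -(-694)*(-6 - 1*(-4))/3 = -(-694)*(-6 + 4)/3 = -(-694)*(-2)/3 = -⅓*1388 = -1388/3 ≈ -462.67)
d = 8799 (d = (9593 - 2318) + 1524 = 7275 + 1524 = 8799)
((-4515 - a) + d) + X(1) = ((-4515 - 1*(-1388/3)) + 8799) + (17700 + 1² + 277*1) = ((-4515 + 1388/3) + 8799) + (17700 + 1 + 277) = (-12157/3 + 8799) + 17978 = 14240/3 + 17978 = 68174/3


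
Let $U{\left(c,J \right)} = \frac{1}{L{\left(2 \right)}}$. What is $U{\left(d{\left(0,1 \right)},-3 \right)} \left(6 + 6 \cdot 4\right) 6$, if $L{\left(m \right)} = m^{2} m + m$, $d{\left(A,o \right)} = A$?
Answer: $18$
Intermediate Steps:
$L{\left(m \right)} = m + m^{3}$ ($L{\left(m \right)} = m^{3} + m = m + m^{3}$)
$U{\left(c,J \right)} = \frac{1}{10}$ ($U{\left(c,J \right)} = \frac{1}{2 + 2^{3}} = \frac{1}{2 + 8} = \frac{1}{10}$)
$U{\left(d{\left(0,1 \right)},-3 \right)} \left(6 + 6 \cdot 4\right) 6 = \frac{6 + 6 \cdot 4}{10} \cdot 6 = \frac{6 + 24}{10} \cdot 6 = \frac{1}{10} \cdot 30 \cdot 6 = 3 \cdot 6 = 18$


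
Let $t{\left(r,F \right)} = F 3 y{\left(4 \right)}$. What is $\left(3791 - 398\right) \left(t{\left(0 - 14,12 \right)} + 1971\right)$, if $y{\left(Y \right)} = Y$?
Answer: $7176195$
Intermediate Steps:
$t{\left(r,F \right)} = 12 F$ ($t{\left(r,F \right)} = F 3 \cdot 4 = 3 F 4 = 12 F$)
$\left(3791 - 398\right) \left(t{\left(0 - 14,12 \right)} + 1971\right) = \left(3791 - 398\right) \left(12 \cdot 12 + 1971\right) = 3393 \left(144 + 1971\right) = 3393 \cdot 2115 = 7176195$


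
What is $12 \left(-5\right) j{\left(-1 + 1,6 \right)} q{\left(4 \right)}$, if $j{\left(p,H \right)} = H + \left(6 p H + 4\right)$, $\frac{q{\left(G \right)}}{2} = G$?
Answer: $-4800$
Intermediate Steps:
$q{\left(G \right)} = 2 G$
$j{\left(p,H \right)} = 4 + H + 6 H p$ ($j{\left(p,H \right)} = H + \left(6 H p + 4\right) = H + \left(4 + 6 H p\right) = 4 + H + 6 H p$)
$12 \left(-5\right) j{\left(-1 + 1,6 \right)} q{\left(4 \right)} = 12 \left(-5\right) \left(4 + 6 + 6 \cdot 6 \left(-1 + 1\right)\right) 2 \cdot 4 = - 60 \left(4 + 6 + 6 \cdot 6 \cdot 0\right) 8 = - 60 \left(4 + 6 + 0\right) 8 = \left(-60\right) 10 \cdot 8 = \left(-600\right) 8 = -4800$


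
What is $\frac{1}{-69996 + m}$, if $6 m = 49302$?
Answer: $- \frac{1}{61779} \approx -1.6187 \cdot 10^{-5}$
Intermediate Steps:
$m = 8217$ ($m = \frac{1}{6} \cdot 49302 = 8217$)
$\frac{1}{-69996 + m} = \frac{1}{-69996 + 8217} = \frac{1}{-61779} = - \frac{1}{61779}$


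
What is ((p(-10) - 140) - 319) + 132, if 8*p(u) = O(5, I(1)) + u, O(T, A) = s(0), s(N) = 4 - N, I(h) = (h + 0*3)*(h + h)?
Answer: -1311/4 ≈ -327.75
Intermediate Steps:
I(h) = 2*h² (I(h) = (h + 0)*(2*h) = h*(2*h) = 2*h²)
O(T, A) = 4 (O(T, A) = 4 - 1*0 = 4 + 0 = 4)
p(u) = ½ + u/8 (p(u) = (4 + u)/8 = ½ + u/8)
((p(-10) - 140) - 319) + 132 = (((½ + (⅛)*(-10)) - 140) - 319) + 132 = (((½ - 5/4) - 140) - 319) + 132 = ((-¾ - 140) - 319) + 132 = (-563/4 - 319) + 132 = -1839/4 + 132 = -1311/4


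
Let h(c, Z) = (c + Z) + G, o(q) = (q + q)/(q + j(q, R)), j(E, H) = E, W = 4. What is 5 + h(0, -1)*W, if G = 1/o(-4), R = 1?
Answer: 5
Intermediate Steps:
o(q) = 1 (o(q) = (q + q)/(q + q) = (2*q)/((2*q)) = (2*q)*(1/(2*q)) = 1)
G = 1 (G = 1/1 = 1)
h(c, Z) = 1 + Z + c (h(c, Z) = (c + Z) + 1 = (Z + c) + 1 = 1 + Z + c)
5 + h(0, -1)*W = 5 + (1 - 1 + 0)*4 = 5 + 0*4 = 5 + 0 = 5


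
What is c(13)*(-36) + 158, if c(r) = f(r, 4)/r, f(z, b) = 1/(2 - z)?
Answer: 22630/143 ≈ 158.25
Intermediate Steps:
c(r) = -1/(r*(-2 + r)) (c(r) = (-1/(-2 + r))/r = -1/(r*(-2 + r)))
c(13)*(-36) + 158 = -1/(13*(-2 + 13))*(-36) + 158 = -1*1/13/11*(-36) + 158 = -1*1/13*1/11*(-36) + 158 = -1/143*(-36) + 158 = 36/143 + 158 = 22630/143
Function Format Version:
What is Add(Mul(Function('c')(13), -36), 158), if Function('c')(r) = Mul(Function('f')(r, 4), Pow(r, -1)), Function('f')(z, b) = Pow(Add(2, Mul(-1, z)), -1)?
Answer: Rational(22630, 143) ≈ 158.25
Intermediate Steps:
Function('c')(r) = Mul(-1, Pow(r, -1), Pow(Add(-2, r), -1)) (Function('c')(r) = Mul(Mul(-1, Pow(Add(-2, r), -1)), Pow(r, -1)) = Mul(-1, Pow(r, -1), Pow(Add(-2, r), -1)))
Add(Mul(Function('c')(13), -36), 158) = Add(Mul(Mul(-1, Pow(13, -1), Pow(Add(-2, 13), -1)), -36), 158) = Add(Mul(Mul(-1, Rational(1, 13), Pow(11, -1)), -36), 158) = Add(Mul(Mul(-1, Rational(1, 13), Rational(1, 11)), -36), 158) = Add(Mul(Rational(-1, 143), -36), 158) = Add(Rational(36, 143), 158) = Rational(22630, 143)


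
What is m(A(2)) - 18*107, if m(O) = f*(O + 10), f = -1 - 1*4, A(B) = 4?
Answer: -1996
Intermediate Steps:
f = -5 (f = -1 - 4 = -5)
m(O) = -50 - 5*O (m(O) = -5*(O + 10) = -5*(10 + O) = -50 - 5*O)
m(A(2)) - 18*107 = (-50 - 5*4) - 18*107 = (-50 - 20) - 1926 = -70 - 1926 = -1996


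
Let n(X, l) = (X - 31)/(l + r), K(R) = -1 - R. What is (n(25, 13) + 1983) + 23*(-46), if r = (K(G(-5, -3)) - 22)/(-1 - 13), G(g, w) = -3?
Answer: 93383/101 ≈ 924.58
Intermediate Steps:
r = 10/7 (r = ((-1 - 1*(-3)) - 22)/(-1 - 13) = ((-1 + 3) - 22)/(-14) = (2 - 22)*(-1/14) = -20*(-1/14) = 10/7 ≈ 1.4286)
n(X, l) = (-31 + X)/(10/7 + l) (n(X, l) = (X - 31)/(l + 10/7) = (-31 + X)/(10/7 + l))
(n(25, 13) + 1983) + 23*(-46) = (7*(-31 + 25)/(10 + 7*13) + 1983) + 23*(-46) = (7*(-6)/(10 + 91) + 1983) - 1058 = (7*(-6)/101 + 1983) - 1058 = (7*(1/101)*(-6) + 1983) - 1058 = (-42/101 + 1983) - 1058 = 200241/101 - 1058 = 93383/101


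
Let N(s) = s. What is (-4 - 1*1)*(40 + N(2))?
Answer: -210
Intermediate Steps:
(-4 - 1*1)*(40 + N(2)) = (-4 - 1*1)*(40 + 2) = (-4 - 1)*42 = -5*42 = -210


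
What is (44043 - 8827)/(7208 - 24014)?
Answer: -17608/8403 ≈ -2.0954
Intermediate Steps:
(44043 - 8827)/(7208 - 24014) = 35216/(-16806) = 35216*(-1/16806) = -17608/8403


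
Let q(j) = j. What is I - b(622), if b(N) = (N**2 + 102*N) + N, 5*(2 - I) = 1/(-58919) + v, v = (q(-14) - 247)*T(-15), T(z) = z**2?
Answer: -129387007784/294595 ≈ -4.3920e+5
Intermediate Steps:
v = -58725 (v = (-14 - 247)*(-15)**2 = -261*225 = -58725)
I = 3460607466/294595 (I = 2 - (1/(-58919) - 58725)/5 = 2 - (-1/58919 - 58725)/5 = 2 - 1/5*(-3460018276/58919) = 2 + 3460018276/294595 = 3460607466/294595 ≈ 11747.)
b(N) = N**2 + 103*N
I - b(622) = 3460607466/294595 - 622*(103 + 622) = 3460607466/294595 - 622*725 = 3460607466/294595 - 1*450950 = 3460607466/294595 - 450950 = -129387007784/294595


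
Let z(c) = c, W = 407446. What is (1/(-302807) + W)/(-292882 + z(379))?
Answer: -123377500921/88571955921 ≈ -1.3930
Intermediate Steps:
(1/(-302807) + W)/(-292882 + z(379)) = (1/(-302807) + 407446)/(-292882 + 379) = (-1/302807 + 407446)/(-292503) = (123377500921/302807)*(-1/292503) = -123377500921/88571955921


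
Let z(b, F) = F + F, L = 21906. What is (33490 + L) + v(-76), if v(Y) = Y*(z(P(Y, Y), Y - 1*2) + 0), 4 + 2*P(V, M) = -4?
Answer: 67252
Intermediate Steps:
P(V, M) = -4 (P(V, M) = -2 + (½)*(-4) = -2 - 2 = -4)
z(b, F) = 2*F
v(Y) = Y*(-4 + 2*Y) (v(Y) = Y*(2*(Y - 1*2) + 0) = Y*(2*(Y - 2) + 0) = Y*(2*(-2 + Y) + 0) = Y*((-4 + 2*Y) + 0) = Y*(-4 + 2*Y))
(33490 + L) + v(-76) = (33490 + 21906) + 2*(-76)*(-2 - 76) = 55396 + 2*(-76)*(-78) = 55396 + 11856 = 67252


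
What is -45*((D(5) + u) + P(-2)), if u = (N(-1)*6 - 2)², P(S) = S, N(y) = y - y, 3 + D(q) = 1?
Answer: 0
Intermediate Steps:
D(q) = -2 (D(q) = -3 + 1 = -2)
N(y) = 0
u = 4 (u = (0*6 - 2)² = (0 - 2)² = (-2)² = 4)
-45*((D(5) + u) + P(-2)) = -45*((-2 + 4) - 2) = -45*(2 - 2) = -45*0 = 0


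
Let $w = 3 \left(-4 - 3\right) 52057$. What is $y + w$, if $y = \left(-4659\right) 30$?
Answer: $-1232967$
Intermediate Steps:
$y = -139770$
$w = -1093197$ ($w = 3 \left(-7\right) 52057 = \left(-21\right) 52057 = -1093197$)
$y + w = -139770 - 1093197 = -1232967$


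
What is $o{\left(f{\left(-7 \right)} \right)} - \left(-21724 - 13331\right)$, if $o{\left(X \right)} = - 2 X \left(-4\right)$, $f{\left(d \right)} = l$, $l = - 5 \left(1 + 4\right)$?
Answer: $34855$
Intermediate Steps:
$l = -25$ ($l = \left(-5\right) 5 = -25$)
$f{\left(d \right)} = -25$
$o{\left(X \right)} = 8 X$
$o{\left(f{\left(-7 \right)} \right)} - \left(-21724 - 13331\right) = 8 \left(-25\right) - \left(-21724 - 13331\right) = -200 - -35055 = -200 + 35055 = 34855$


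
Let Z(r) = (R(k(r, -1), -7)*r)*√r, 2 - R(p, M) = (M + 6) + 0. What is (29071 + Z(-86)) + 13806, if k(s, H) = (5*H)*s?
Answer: 42877 - 258*I*√86 ≈ 42877.0 - 2392.6*I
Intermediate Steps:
k(s, H) = 5*H*s
R(p, M) = -4 - M (R(p, M) = 2 - ((M + 6) + 0) = 2 - ((6 + M) + 0) = 2 - (6 + M) = 2 + (-6 - M) = -4 - M)
Z(r) = 3*r^(3/2) (Z(r) = ((-4 - 1*(-7))*r)*√r = ((-4 + 7)*r)*√r = (3*r)*√r = 3*r^(3/2))
(29071 + Z(-86)) + 13806 = (29071 + 3*(-86)^(3/2)) + 13806 = (29071 + 3*(-86*I*√86)) + 13806 = (29071 - 258*I*√86) + 13806 = 42877 - 258*I*√86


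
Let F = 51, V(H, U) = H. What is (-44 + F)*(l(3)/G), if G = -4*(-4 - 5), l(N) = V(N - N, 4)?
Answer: 0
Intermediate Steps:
l(N) = 0 (l(N) = N - N = 0)
G = 36 (G = -4*(-9) = 36)
(-44 + F)*(l(3)/G) = (-44 + 51)*(0/36) = 7*(0*(1/36)) = 7*0 = 0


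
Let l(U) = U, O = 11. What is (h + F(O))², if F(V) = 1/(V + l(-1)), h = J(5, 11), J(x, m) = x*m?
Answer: 303601/100 ≈ 3036.0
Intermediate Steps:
J(x, m) = m*x
h = 55 (h = 11*5 = 55)
F(V) = 1/(-1 + V) (F(V) = 1/(V - 1) = 1/(-1 + V))
(h + F(O))² = (55 + 1/(-1 + 11))² = (55 + 1/10)² = (55 + ⅒)² = (551/10)² = 303601/100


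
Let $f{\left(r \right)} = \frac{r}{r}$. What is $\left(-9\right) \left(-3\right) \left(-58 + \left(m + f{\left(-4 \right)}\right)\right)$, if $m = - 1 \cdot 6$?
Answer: $-1701$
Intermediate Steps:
$m = -6$ ($m = \left(-1\right) 6 = -6$)
$f{\left(r \right)} = 1$
$\left(-9\right) \left(-3\right) \left(-58 + \left(m + f{\left(-4 \right)}\right)\right) = \left(-9\right) \left(-3\right) \left(-58 + \left(-6 + 1\right)\right) = 27 \left(-58 - 5\right) = 27 \left(-63\right) = -1701$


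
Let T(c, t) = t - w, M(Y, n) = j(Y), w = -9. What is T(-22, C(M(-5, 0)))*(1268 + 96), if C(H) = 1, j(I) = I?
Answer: 13640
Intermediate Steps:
M(Y, n) = Y
T(c, t) = 9 + t (T(c, t) = t - 1*(-9) = t + 9 = 9 + t)
T(-22, C(M(-5, 0)))*(1268 + 96) = (9 + 1)*(1268 + 96) = 10*1364 = 13640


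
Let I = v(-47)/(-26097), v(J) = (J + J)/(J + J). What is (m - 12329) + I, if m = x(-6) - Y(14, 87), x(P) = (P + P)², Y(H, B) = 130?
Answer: -321384556/26097 ≈ -12315.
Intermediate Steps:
x(P) = 4*P² (x(P) = (2*P)² = 4*P²)
v(J) = 1 (v(J) = (2*J)/((2*J)) = (2*J)*(1/(2*J)) = 1)
m = 14 (m = 4*(-6)² - 1*130 = 4*36 - 130 = 144 - 130 = 14)
I = -1/26097 (I = 1/(-26097) = 1*(-1/26097) = -1/26097 ≈ -3.8319e-5)
(m - 12329) + I = (14 - 12329) - 1/26097 = -12315 - 1/26097 = -321384556/26097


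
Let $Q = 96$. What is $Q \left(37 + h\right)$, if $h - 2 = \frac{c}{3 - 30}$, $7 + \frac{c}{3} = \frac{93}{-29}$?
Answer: $\frac{335200}{87} \approx 3852.9$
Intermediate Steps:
$c = - \frac{888}{29}$ ($c = -21 + 3 \frac{93}{-29} = -21 + 3 \cdot 93 \left(- \frac{1}{29}\right) = -21 + 3 \left(- \frac{93}{29}\right) = -21 - \frac{279}{29} = - \frac{888}{29} \approx -30.621$)
$h = \frac{818}{261}$ ($h = 2 - \frac{888}{29 \left(3 - 30\right)} = 2 - \frac{888}{29 \left(-27\right)} = 2 - - \frac{296}{261} = 2 + \frac{296}{261} = \frac{818}{261} \approx 3.1341$)
$Q \left(37 + h\right) = 96 \left(37 + \frac{818}{261}\right) = 96 \cdot \frac{10475}{261} = \frac{335200}{87}$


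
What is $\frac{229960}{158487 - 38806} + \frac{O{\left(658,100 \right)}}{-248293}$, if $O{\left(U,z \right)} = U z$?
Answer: $\frac{49222448480}{29715954533} \approx 1.6564$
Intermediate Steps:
$\frac{229960}{158487 - 38806} + \frac{O{\left(658,100 \right)}}{-248293} = \frac{229960}{158487 - 38806} + \frac{658 \cdot 100}{-248293} = \frac{229960}{119681} + 65800 \left(- \frac{1}{248293}\right) = 229960 \cdot \frac{1}{119681} - \frac{65800}{248293} = \frac{229960}{119681} - \frac{65800}{248293} = \frac{49222448480}{29715954533}$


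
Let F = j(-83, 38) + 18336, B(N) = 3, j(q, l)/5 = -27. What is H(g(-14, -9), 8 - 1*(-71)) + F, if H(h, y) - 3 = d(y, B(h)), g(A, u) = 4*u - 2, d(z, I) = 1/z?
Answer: 1438117/79 ≈ 18204.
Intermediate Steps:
j(q, l) = -135 (j(q, l) = 5*(-27) = -135)
g(A, u) = -2 + 4*u
H(h, y) = 3 + 1/y
F = 18201 (F = -135 + 18336 = 18201)
H(g(-14, -9), 8 - 1*(-71)) + F = (3 + 1/(8 - 1*(-71))) + 18201 = (3 + 1/(8 + 71)) + 18201 = (3 + 1/79) + 18201 = 238/79 + 18201 = 1438117/79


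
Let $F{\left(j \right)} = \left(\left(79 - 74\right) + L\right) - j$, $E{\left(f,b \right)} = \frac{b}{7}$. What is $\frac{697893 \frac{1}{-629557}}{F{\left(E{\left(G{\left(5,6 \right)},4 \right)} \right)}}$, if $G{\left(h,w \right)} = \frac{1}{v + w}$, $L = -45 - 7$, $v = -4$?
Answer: $\frac{1628417}{69880827} \approx 0.023303$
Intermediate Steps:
$L = -52$
$G{\left(h,w \right)} = \frac{1}{-4 + w}$
$E{\left(f,b \right)} = \frac{b}{7}$ ($E{\left(f,b \right)} = b \frac{1}{7} = \frac{b}{7}$)
$F{\left(j \right)} = -47 - j$ ($F{\left(j \right)} = \left(\left(79 - 74\right) - 52\right) - j = \left(5 - 52\right) - j = -47 - j$)
$\frac{697893 \frac{1}{-629557}}{F{\left(E{\left(G{\left(5,6 \right)},4 \right)} \right)}} = \frac{697893 \frac{1}{-629557}}{-47 - \frac{1}{7} \cdot 4} = \frac{697893 \left(- \frac{1}{629557}\right)}{-47 - \frac{4}{7}} = - \frac{697893}{629557 \left(-47 - \frac{4}{7}\right)} = - \frac{697893}{629557 \left(- \frac{333}{7}\right)} = \left(- \frac{697893}{629557}\right) \left(- \frac{7}{333}\right) = \frac{1628417}{69880827}$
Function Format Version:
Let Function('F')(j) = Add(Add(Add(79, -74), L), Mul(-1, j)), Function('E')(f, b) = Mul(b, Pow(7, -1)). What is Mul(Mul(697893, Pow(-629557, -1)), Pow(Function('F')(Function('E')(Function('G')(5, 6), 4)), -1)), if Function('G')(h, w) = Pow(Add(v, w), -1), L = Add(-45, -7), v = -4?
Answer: Rational(1628417, 69880827) ≈ 0.023303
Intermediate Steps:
L = -52
Function('G')(h, w) = Pow(Add(-4, w), -1)
Function('E')(f, b) = Mul(Rational(1, 7), b) (Function('E')(f, b) = Mul(b, Rational(1, 7)) = Mul(Rational(1, 7), b))
Function('F')(j) = Add(-47, Mul(-1, j)) (Function('F')(j) = Add(Add(Add(79, -74), -52), Mul(-1, j)) = Add(Add(5, -52), Mul(-1, j)) = Add(-47, Mul(-1, j)))
Mul(Mul(697893, Pow(-629557, -1)), Pow(Function('F')(Function('E')(Function('G')(5, 6), 4)), -1)) = Mul(Mul(697893, Pow(-629557, -1)), Pow(Add(-47, Mul(-1, Mul(Rational(1, 7), 4))), -1)) = Mul(Mul(697893, Rational(-1, 629557)), Pow(Add(-47, Mul(-1, Rational(4, 7))), -1)) = Mul(Rational(-697893, 629557), Pow(Add(-47, Rational(-4, 7)), -1)) = Mul(Rational(-697893, 629557), Pow(Rational(-333, 7), -1)) = Mul(Rational(-697893, 629557), Rational(-7, 333)) = Rational(1628417, 69880827)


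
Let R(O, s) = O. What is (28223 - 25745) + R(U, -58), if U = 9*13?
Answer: 2595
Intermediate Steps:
U = 117
(28223 - 25745) + R(U, -58) = (28223 - 25745) + 117 = 2478 + 117 = 2595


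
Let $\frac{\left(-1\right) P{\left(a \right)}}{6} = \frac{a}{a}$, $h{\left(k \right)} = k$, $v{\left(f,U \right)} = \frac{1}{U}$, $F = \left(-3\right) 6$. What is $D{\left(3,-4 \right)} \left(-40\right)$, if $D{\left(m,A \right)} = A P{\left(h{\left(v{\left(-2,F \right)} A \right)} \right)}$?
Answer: $-960$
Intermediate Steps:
$F = -18$
$P{\left(a \right)} = -6$ ($P{\left(a \right)} = - 6 \frac{a}{a} = \left(-6\right) 1 = -6$)
$D{\left(m,A \right)} = - 6 A$ ($D{\left(m,A \right)} = A \left(-6\right) = - 6 A$)
$D{\left(3,-4 \right)} \left(-40\right) = \left(-6\right) \left(-4\right) \left(-40\right) = 24 \left(-40\right) = -960$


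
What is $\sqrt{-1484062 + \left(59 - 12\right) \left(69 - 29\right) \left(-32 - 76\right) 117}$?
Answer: $i \sqrt{25239742} \approx 5023.9 i$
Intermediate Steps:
$\sqrt{-1484062 + \left(59 - 12\right) \left(69 - 29\right) \left(-32 - 76\right) 117} = \sqrt{-1484062 + 47 \cdot 40 \left(-108\right) 117} = \sqrt{-1484062 + 47 \left(-4320\right) 117} = \sqrt{-1484062 - 23755680} = \sqrt{-25239742} = i \sqrt{25239742}$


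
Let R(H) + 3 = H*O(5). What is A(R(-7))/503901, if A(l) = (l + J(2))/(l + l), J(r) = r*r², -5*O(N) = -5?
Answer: 1/5039010 ≈ 1.9845e-7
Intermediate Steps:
O(N) = 1 (O(N) = -⅕*(-5) = 1)
J(r) = r³
R(H) = -3 + H (R(H) = -3 + H*1 = -3 + H)
A(l) = (8 + l)/(2*l) (A(l) = (l + 2³)/(l + l) = (l + 8)/((2*l)) = (8 + l)*(1/(2*l)) = (8 + l)/(2*l))
A(R(-7))/503901 = ((8 + (-3 - 7))/(2*(-3 - 7)))/503901 = ((½)*(8 - 10)/(-10))*(1/503901) = ((½)*(-⅒)*(-2))*(1/503901) = (⅒)*(1/503901) = 1/5039010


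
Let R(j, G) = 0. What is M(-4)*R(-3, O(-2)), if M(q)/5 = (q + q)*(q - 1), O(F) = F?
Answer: 0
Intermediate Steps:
M(q) = 10*q*(-1 + q) (M(q) = 5*((q + q)*(q - 1)) = 5*((2*q)*(-1 + q)) = 5*(2*q*(-1 + q)) = 10*q*(-1 + q))
M(-4)*R(-3, O(-2)) = (10*(-4)*(-1 - 4))*0 = (10*(-4)*(-5))*0 = 200*0 = 0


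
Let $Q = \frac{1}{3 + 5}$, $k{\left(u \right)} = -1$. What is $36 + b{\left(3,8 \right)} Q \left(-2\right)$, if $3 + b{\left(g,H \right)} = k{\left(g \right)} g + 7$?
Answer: $\frac{143}{4} \approx 35.75$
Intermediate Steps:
$Q = \frac{1}{8} \approx 0.125$
$b{\left(g,H \right)} = 4 - g$ ($b{\left(g,H \right)} = -3 - \left(-7 + g\right) = 4 - g$)
$36 + b{\left(3,8 \right)} Q \left(-2\right) = 36 + \left(4 - 3\right) \frac{1}{8} \left(-2\right) = 36 + \left(4 - 3\right) \left(- \frac{1}{4}\right) = 36 + 1 \left(- \frac{1}{4}\right) = 36 - \frac{1}{4} = \frac{143}{4}$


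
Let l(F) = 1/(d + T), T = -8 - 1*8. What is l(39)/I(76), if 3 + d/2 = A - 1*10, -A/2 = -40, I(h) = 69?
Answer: 1/8142 ≈ 0.00012282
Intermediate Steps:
T = -16 (T = -8 - 8 = -16)
A = 80 (A = -2*(-40) = 80)
d = 134 (d = -6 + 2*(80 - 1*10) = -6 + 2*(80 - 10) = -6 + 2*70 = -6 + 140 = 134)
l(F) = 1/118 (l(F) = 1/(134 - 16) = 1/118)
l(39)/I(76) = (1/118)/69 = (1/118)*(1/69) = 1/8142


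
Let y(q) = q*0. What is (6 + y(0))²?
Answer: 36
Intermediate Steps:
y(q) = 0
(6 + y(0))² = (6 + 0)² = 6² = 36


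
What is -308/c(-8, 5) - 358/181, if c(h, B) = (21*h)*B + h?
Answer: -61959/38372 ≈ -1.6147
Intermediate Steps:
c(h, B) = h + 21*B*h (c(h, B) = 21*B*h + h = h + 21*B*h)
-308/c(-8, 5) - 358/181 = -308*(-1/(8*(1 + 21*5))) - 358/181 = -308*(-1/(8*(1 + 105))) - 358*1/181 = -308/((-8*106)) - 358/181 = -308/(-848) - 358/181 = -308*(-1/848) - 358/181 = 77/212 - 358/181 = -61959/38372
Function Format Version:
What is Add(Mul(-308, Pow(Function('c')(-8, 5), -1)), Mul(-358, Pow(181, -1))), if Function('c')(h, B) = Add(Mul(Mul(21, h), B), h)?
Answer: Rational(-61959, 38372) ≈ -1.6147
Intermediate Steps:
Function('c')(h, B) = Add(h, Mul(21, B, h)) (Function('c')(h, B) = Add(Mul(21, B, h), h) = Add(h, Mul(21, B, h)))
Add(Mul(-308, Pow(Function('c')(-8, 5), -1)), Mul(-358, Pow(181, -1))) = Add(Mul(-308, Pow(Mul(-8, Add(1, Mul(21, 5))), -1)), Mul(-358, Pow(181, -1))) = Add(Mul(-308, Pow(Mul(-8, Add(1, 105)), -1)), Mul(-358, Rational(1, 181))) = Add(Mul(-308, Pow(Mul(-8, 106), -1)), Rational(-358, 181)) = Add(Mul(-308, Pow(-848, -1)), Rational(-358, 181)) = Add(Mul(-308, Rational(-1, 848)), Rational(-358, 181)) = Add(Rational(77, 212), Rational(-358, 181)) = Rational(-61959, 38372)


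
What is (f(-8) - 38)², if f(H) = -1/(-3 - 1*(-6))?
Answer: 13225/9 ≈ 1469.4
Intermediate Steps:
f(H) = -⅓ (f(H) = -1/(-3 + 6) = -1/3 = -1*⅓ = -⅓)
(f(-8) - 38)² = (-⅓ - 38)² = (-115/3)² = 13225/9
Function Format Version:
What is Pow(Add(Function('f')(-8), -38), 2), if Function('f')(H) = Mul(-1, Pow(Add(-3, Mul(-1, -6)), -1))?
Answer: Rational(13225, 9) ≈ 1469.4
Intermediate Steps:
Function('f')(H) = Rational(-1, 3) (Function('f')(H) = Mul(-1, Pow(Add(-3, 6), -1)) = Mul(-1, Pow(3, -1)) = Mul(-1, Rational(1, 3)) = Rational(-1, 3))
Pow(Add(Function('f')(-8), -38), 2) = Pow(Add(Rational(-1, 3), -38), 2) = Pow(Rational(-115, 3), 2) = Rational(13225, 9)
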